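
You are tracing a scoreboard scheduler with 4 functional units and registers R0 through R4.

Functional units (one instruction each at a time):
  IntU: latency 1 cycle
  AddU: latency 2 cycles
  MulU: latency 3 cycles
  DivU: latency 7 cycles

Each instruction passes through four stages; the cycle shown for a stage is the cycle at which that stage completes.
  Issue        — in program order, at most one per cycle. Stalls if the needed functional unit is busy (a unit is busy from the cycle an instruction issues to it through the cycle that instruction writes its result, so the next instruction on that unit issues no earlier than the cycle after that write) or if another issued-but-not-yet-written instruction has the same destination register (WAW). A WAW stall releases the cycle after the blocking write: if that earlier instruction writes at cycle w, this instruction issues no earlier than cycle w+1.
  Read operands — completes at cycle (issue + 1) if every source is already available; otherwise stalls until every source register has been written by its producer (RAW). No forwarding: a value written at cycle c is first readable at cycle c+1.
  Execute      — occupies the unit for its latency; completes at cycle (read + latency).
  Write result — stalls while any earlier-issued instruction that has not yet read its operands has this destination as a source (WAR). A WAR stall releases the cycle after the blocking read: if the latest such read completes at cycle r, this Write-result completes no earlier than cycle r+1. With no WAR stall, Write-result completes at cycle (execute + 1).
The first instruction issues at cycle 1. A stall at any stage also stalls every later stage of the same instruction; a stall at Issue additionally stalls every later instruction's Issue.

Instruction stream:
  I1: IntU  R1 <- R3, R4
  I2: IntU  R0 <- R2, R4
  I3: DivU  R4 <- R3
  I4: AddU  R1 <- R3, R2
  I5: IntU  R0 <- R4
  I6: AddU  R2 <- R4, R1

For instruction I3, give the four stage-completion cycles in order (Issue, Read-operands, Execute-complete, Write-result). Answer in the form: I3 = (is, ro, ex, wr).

I1 -> (1, 2, 3, 4)
I2 -> (5, 6, 7, 8)  // struct: IntU busy until I1 writes@4
I3 -> (6, 7, 14, 15)
I4 -> (7, 8, 10, 11)
I5 -> (9, 16, 17, 18)  // struct: IntU busy until I2 writes@8, RAW R4: wait I3 write@15
I6 -> (12, 16, 18, 19)  // struct: AddU busy until I4 writes@11, RAW R4: wait I3 write@15

I3 = (6, 7, 14, 15)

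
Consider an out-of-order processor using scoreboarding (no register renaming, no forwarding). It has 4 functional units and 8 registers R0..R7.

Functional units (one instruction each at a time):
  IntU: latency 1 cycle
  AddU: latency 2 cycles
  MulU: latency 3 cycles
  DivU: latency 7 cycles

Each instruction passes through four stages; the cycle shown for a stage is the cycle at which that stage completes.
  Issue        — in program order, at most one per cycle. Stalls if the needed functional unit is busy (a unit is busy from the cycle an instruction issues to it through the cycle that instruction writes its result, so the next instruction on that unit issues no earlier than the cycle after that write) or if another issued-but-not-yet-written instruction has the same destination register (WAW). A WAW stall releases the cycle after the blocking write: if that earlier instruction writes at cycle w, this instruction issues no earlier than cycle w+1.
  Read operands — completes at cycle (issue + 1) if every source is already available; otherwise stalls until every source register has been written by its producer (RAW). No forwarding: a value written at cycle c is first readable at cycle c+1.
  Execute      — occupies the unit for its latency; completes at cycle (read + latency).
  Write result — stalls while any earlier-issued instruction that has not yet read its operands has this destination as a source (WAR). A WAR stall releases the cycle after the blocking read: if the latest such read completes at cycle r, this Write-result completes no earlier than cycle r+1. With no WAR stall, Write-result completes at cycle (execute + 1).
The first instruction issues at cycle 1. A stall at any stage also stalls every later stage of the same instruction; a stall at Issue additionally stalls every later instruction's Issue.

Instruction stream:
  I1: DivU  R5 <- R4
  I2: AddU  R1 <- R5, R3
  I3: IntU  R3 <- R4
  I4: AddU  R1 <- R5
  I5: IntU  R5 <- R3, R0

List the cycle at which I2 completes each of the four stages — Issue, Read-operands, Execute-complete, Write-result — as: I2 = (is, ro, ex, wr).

t=1  I1 issues→DivU
t=2  I1 reads · I2 issues→AddU
t=3  I3 issues→IntU
t=4  I3 reads
t=5  I3 exec-done
t=9  I1 exec-done
t=10  I1 writes R5
t=11  I2 reads
t=12  I3 writes R3
t=13  I2 exec-done
t=14  I2 writes R1
t=15  I4 issues→AddU
t=16  I4 reads · I5 issues→IntU
t=17  I5 reads
t=18  I4 exec-done · I5 exec-done
t=19  I4 writes R1 · I5 writes R5

I2 = (2, 11, 13, 14)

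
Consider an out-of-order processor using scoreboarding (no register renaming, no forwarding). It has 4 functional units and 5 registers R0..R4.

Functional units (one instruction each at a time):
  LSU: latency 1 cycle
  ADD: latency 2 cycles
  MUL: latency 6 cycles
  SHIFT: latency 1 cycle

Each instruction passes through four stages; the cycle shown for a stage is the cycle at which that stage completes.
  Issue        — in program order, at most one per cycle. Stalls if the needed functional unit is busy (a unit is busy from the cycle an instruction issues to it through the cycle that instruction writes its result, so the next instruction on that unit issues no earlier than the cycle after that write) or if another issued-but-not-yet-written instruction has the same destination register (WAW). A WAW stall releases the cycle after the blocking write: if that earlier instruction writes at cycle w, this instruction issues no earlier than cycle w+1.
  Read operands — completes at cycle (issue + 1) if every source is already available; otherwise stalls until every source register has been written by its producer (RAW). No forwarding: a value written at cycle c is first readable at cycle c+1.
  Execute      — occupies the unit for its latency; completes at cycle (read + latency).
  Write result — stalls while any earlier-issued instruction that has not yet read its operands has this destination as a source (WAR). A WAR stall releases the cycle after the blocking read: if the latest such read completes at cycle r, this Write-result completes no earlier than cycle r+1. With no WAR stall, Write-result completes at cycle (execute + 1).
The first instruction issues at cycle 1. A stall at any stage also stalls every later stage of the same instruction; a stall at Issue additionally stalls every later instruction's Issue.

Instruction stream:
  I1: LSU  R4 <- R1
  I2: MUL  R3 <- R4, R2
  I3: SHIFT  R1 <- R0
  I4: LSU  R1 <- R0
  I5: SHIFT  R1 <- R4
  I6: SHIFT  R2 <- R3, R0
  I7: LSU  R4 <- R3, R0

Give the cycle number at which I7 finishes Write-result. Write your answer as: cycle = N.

[I1] 1/2/3/4
[I2] 2/5/11/12  (RAW R4: wait I1 write@4)
[I3] 3/4/5/6
[I4] 7/8/9/10  (WAW R1: wait I3 write@6)
[I5] 11/12/13/14  (WAW R1: wait I4 write@10)
[I6] 15/16/17/18  (struct: SHIFT busy until I5 writes@14)
[I7] 16/17/18/19

cycle = 19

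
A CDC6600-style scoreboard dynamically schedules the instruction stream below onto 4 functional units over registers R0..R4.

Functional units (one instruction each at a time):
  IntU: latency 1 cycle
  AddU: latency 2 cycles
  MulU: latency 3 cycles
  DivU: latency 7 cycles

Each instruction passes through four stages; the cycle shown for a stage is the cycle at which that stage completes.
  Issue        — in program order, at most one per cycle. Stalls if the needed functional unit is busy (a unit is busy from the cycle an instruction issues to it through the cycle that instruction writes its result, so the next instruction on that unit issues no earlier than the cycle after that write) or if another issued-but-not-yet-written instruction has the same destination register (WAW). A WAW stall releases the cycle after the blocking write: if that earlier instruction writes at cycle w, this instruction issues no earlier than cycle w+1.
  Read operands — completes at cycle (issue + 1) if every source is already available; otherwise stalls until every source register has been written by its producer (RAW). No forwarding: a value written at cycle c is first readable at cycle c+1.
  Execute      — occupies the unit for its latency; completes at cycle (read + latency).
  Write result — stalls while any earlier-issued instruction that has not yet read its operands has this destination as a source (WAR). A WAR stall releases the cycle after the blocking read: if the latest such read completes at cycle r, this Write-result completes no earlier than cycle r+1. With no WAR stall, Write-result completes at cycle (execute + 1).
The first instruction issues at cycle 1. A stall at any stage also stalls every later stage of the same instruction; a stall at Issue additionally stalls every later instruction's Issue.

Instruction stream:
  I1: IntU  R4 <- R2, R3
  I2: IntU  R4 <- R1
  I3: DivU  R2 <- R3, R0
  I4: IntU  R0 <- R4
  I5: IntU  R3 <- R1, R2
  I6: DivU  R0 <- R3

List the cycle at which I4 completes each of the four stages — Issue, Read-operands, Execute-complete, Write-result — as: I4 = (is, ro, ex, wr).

I4 = (9, 10, 11, 12)

[I1] 1/2/3/4
[I2] 5/6/7/8  (struct: IntU busy until I1 writes@4)
[I3] 6/7/14/15
[I4] 9/10/11/12  (struct: IntU busy until I2 writes@8)
[I5] 13/16/17/18  (struct: IntU busy until I4 writes@12; RAW R2: wait I3 write@15)
[I6] 16/19/26/27  (struct: DivU busy until I3 writes@15; RAW R3: wait I5 write@18)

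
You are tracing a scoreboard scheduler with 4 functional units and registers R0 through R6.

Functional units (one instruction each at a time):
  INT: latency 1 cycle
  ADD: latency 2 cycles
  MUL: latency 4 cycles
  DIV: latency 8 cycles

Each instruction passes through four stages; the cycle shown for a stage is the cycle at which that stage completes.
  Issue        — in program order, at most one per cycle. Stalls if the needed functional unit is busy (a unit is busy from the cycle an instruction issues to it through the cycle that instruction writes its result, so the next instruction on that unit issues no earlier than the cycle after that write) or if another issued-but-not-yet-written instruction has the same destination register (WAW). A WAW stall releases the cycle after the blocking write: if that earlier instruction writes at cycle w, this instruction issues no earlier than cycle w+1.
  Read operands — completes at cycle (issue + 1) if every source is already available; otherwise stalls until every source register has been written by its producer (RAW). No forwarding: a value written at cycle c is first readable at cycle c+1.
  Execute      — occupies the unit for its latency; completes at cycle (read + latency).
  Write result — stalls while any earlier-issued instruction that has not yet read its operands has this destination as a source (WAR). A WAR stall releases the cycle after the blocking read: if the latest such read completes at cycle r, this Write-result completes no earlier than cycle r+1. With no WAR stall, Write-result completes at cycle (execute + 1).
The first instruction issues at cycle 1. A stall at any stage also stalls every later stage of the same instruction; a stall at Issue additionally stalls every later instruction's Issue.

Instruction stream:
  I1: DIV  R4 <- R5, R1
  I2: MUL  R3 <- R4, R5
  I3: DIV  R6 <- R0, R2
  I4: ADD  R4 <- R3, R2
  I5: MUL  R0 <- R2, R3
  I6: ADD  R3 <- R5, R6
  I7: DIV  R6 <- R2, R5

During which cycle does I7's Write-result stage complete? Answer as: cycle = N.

cycle = 33

I1 -> (1, 2, 10, 11)
I2 -> (2, 12, 16, 17)  // RAW R4: wait I1 write@11
I3 -> (12, 13, 21, 22)  // struct: DIV busy until I1 writes@11
I4 -> (13, 18, 20, 21)  // RAW R3: wait I2 write@17
I5 -> (18, 19, 23, 24)  // struct: MUL busy until I2 writes@17
I6 -> (22, 23, 25, 26)  // struct: ADD busy until I4 writes@21
I7 -> (23, 24, 32, 33)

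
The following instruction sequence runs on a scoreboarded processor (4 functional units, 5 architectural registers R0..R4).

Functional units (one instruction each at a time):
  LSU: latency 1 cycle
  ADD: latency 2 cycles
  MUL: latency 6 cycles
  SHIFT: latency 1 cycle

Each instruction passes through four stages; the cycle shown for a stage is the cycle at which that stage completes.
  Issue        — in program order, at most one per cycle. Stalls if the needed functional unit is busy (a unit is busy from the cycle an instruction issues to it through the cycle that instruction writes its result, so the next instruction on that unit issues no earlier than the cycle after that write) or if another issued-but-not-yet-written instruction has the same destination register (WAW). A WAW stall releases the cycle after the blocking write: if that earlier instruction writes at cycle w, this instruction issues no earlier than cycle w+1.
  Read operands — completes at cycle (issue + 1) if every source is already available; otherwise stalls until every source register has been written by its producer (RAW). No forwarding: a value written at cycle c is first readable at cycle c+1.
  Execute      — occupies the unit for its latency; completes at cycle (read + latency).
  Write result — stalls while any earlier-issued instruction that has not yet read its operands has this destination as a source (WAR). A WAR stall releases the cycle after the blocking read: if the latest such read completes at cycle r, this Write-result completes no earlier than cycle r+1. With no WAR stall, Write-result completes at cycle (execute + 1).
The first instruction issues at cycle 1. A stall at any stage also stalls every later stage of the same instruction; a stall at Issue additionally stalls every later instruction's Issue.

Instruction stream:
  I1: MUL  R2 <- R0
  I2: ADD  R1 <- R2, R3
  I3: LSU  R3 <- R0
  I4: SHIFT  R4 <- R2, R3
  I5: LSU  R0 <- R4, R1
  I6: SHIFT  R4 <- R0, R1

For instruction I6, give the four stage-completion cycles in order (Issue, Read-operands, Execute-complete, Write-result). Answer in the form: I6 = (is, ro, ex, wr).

I1: IS=1 RO=2 EX=8 WR=9
I2: IS=2 RO=10 EX=12 WR=13  [RAW R2: wait I1 write@9]
I3: IS=3 RO=4 EX=5 WR=11  [WAR R3: wait I2 read@10]
I4: IS=4 RO=12 EX=13 WR=14  [RAW R3: wait I3 write@11]
I5: IS=12 RO=15 EX=16 WR=17  [struct: LSU busy until I3 writes@11; RAW R4: wait I4 write@14]
I6: IS=15 RO=18 EX=19 WR=20  [struct: SHIFT busy until I4 writes@14; RAW R0: wait I5 write@17]

I6 = (15, 18, 19, 20)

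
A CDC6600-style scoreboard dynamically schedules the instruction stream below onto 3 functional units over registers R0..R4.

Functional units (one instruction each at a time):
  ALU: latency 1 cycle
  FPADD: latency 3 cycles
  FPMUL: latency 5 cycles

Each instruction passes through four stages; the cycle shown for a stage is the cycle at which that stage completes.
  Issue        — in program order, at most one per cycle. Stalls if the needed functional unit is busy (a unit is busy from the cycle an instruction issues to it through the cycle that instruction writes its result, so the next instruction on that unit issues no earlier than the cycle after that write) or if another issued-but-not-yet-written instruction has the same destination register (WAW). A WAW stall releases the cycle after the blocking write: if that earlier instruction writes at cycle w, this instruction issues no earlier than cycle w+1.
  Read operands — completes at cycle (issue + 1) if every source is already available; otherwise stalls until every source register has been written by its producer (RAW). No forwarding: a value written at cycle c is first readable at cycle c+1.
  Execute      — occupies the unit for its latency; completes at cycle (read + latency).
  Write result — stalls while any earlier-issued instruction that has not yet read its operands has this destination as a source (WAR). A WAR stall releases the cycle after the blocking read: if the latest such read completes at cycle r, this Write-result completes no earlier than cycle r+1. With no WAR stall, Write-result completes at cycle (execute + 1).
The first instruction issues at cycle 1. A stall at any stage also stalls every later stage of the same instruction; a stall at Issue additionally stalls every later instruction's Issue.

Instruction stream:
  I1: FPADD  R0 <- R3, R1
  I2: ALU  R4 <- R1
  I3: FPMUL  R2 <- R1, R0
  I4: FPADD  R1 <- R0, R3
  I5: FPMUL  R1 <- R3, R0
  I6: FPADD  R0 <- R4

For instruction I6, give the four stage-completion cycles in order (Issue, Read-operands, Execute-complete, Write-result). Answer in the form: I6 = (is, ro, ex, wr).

I6 = (15, 16, 19, 20)

c1: issue I1 (FPADD)
c2: I1 read-ops | issue I2 (ALU)
c3: I2 read-ops | issue I3 (FPMUL)
c4: I2 finished on ALU
c5: I1 finished on FPADD | I2→R4
c6: I1→R0
c7: I3 read-ops | issue I4 (FPADD)
c8: I4 read-ops
c11: I4 finished on FPADD
c12: I3 finished on FPMUL | I4→R1
c13: I3→R2
c14: issue I5 (FPMUL)
c15: I5 read-ops | issue I6 (FPADD)
c16: I6 read-ops
c19: I6 finished on FPADD
c20: I5 finished on FPMUL | I6→R0
c21: I5→R1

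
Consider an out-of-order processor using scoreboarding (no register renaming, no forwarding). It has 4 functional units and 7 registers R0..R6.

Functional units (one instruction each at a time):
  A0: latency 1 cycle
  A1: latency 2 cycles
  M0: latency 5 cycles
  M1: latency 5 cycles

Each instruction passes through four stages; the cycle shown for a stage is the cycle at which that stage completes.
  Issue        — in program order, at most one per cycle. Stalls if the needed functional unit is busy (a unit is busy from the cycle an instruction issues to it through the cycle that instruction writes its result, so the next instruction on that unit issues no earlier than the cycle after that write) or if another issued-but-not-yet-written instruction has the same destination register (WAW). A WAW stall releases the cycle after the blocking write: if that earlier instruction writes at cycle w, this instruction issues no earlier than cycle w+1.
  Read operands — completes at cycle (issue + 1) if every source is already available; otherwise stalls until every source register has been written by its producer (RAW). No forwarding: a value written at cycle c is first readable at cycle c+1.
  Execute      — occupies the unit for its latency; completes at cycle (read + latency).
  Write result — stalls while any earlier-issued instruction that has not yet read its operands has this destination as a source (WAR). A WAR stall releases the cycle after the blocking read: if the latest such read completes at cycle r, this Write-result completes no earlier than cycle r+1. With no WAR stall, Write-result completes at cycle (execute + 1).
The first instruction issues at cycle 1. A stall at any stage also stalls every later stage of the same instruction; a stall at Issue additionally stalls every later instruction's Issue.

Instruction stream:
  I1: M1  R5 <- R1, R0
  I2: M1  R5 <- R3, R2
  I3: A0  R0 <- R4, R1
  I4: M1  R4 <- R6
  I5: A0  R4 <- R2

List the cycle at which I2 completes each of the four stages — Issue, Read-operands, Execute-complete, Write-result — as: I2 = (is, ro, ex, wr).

  I1 | 1 | 2 | 7 | 8
  I2 | 9 | 10 | 15 | 16   struct: M1 busy until I1 writes@8
  I3 | 10 | 11 | 12 | 13
  I4 | 17 | 18 | 23 | 24   struct: M1 busy until I2 writes@16
  I5 | 25 | 26 | 27 | 28   WAW R4: wait I4 write@24

I2 = (9, 10, 15, 16)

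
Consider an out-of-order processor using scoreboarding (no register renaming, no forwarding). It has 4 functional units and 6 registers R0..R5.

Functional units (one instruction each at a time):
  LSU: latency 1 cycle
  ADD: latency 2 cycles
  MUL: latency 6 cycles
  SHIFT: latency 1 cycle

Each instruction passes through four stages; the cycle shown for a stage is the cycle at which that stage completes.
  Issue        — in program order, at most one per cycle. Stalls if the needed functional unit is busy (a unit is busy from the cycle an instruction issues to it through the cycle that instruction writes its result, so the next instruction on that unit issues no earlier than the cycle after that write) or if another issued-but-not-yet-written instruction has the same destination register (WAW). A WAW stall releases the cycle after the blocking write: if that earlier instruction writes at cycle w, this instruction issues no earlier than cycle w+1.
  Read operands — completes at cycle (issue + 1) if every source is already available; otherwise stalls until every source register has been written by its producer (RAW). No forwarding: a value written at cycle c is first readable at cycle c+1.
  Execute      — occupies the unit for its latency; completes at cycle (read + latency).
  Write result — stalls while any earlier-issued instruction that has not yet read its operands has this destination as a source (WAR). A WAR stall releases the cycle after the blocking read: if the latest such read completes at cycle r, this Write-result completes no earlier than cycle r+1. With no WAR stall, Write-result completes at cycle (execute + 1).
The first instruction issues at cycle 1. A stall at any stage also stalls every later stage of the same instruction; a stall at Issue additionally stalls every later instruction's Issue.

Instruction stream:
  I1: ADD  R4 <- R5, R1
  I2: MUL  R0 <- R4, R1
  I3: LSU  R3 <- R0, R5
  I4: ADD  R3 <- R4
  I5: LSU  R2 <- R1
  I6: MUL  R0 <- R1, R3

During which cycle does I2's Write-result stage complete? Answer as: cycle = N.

cycle = 13

1) issue 1, read 2, done 4, write 5
2) issue 2, read 6, done 12, write 13  <RAW R4: wait I1 write@5>
3) issue 3, read 14, done 15, write 16  <RAW R0: wait I2 write@13>
4) issue 17, read 18, done 20, write 21  <WAW R3: wait I3 write@16>
5) issue 18, read 19, done 20, write 21
6) issue 19, read 22, done 28, write 29  <RAW R3: wait I4 write@21>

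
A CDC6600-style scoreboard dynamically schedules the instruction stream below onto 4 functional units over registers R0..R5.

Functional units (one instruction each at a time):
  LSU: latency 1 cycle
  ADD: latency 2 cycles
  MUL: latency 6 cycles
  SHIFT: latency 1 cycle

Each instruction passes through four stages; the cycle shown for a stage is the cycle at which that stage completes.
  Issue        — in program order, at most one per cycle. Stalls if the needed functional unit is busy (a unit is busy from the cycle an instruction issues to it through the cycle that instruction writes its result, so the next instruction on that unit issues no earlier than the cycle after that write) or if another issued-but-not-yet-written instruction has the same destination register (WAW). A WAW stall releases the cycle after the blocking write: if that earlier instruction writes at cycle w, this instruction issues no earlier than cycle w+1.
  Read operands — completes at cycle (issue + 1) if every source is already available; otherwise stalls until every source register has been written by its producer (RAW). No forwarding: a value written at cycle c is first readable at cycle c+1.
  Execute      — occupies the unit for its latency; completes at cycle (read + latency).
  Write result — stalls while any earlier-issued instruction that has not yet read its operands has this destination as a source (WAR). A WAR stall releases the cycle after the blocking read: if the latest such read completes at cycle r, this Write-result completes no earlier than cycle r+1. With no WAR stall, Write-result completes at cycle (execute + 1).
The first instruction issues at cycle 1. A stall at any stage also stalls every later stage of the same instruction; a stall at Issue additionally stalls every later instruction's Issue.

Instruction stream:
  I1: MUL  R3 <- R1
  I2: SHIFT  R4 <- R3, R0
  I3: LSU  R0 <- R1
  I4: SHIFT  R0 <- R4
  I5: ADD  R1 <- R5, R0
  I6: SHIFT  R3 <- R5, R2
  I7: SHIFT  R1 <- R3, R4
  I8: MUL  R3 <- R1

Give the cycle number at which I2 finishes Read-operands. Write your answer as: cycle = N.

  I1 | 1 | 2 | 8 | 9
  I2 | 2 | 10 | 11 | 12   RAW R3: wait I1 write@9
  I3 | 3 | 4 | 5 | 11   WAR R0: wait I2 read@10
  I4 | 13 | 14 | 15 | 16   struct: SHIFT busy until I2 writes@12
  I5 | 14 | 17 | 19 | 20   RAW R0: wait I4 write@16
  I6 | 17 | 18 | 19 | 20   struct: SHIFT busy until I4 writes@16
  I7 | 21 | 22 | 23 | 24   struct: SHIFT busy until I6 writes@20
  I8 | 22 | 25 | 31 | 32   RAW R1: wait I7 write@24

cycle = 10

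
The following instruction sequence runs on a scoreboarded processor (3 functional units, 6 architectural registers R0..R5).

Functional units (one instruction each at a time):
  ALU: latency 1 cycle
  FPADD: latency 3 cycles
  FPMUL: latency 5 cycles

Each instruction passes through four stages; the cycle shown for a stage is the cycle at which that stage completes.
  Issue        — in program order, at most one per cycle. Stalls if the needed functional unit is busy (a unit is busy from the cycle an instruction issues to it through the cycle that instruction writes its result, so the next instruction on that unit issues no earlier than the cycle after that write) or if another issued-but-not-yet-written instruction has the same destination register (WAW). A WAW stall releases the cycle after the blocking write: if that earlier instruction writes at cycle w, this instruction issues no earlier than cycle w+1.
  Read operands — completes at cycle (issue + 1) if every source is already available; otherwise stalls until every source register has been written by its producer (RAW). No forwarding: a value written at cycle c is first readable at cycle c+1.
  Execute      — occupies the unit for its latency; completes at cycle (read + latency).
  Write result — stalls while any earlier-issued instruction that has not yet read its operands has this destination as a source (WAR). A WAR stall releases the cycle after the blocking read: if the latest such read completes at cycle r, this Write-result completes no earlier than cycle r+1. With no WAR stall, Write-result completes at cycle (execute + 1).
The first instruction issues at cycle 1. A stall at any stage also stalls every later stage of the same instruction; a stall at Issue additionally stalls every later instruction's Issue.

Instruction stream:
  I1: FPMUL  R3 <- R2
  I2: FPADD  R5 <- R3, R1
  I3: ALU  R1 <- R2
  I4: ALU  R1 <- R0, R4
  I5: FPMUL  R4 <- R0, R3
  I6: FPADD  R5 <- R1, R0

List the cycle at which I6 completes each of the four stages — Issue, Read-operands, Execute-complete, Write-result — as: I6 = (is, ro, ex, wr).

I6 = (14, 15, 18, 19)

cycle 1: I1 issues→FPMUL
cycle 2: I1 reads, I2 issues→FPADD
cycle 3: I3 issues→ALU
cycle 4: I3 reads
cycle 5: I3 exec-done
cycle 7: I1 exec-done
cycle 8: I1 writes R3
cycle 9: I2 reads
cycle 10: I3 writes R1
cycle 11: I4 issues→ALU
cycle 12: I2 exec-done, I4 reads, I5 issues→FPMUL
cycle 13: I2 writes R5, I4 exec-done, I5 reads
cycle 14: I4 writes R1, I6 issues→FPADD
cycle 15: I6 reads
cycle 18: I5 exec-done, I6 exec-done
cycle 19: I5 writes R4, I6 writes R5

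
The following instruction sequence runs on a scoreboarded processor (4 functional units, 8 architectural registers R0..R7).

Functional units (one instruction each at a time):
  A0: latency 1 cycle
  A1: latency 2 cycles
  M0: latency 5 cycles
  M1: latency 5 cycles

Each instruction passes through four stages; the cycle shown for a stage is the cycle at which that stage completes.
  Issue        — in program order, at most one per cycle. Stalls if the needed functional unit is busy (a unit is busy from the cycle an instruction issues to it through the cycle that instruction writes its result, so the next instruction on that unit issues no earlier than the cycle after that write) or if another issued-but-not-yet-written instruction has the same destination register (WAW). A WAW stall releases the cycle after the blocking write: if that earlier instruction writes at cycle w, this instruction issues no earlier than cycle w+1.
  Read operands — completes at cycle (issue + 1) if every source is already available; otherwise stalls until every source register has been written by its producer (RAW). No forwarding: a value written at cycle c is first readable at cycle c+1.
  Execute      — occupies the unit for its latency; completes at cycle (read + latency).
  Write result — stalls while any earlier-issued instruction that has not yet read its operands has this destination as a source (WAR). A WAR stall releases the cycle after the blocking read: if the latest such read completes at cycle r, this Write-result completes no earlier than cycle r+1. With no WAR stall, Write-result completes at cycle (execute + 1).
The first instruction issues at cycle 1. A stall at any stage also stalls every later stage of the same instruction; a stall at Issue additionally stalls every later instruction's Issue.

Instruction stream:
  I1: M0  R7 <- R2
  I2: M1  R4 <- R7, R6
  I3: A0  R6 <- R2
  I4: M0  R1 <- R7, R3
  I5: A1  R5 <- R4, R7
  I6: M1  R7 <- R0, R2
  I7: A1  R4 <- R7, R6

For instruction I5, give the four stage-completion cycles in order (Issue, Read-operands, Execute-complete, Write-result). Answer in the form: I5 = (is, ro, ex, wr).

I5 = (10, 16, 18, 19)

cycle 1: I1 dispatched to M0
cycle 2: I1 operands ready, I2 dispatched to M1
cycle 3: I3 dispatched to A0
cycle 4: I3 operands ready
cycle 5: I3 complete
cycle 7: I1 complete
cycle 8: R7←I1
cycle 9: I2 operands ready, I4 dispatched to M0
cycle 10: R6←I3, I4 operands ready, I5 dispatched to A1
cycle 14: I2 complete
cycle 15: R4←I2, I4 complete
cycle 16: R1←I4, I5 operands ready, I6 dispatched to M1
cycle 17: I6 operands ready
cycle 18: I5 complete
cycle 19: R5←I5
cycle 20: I7 dispatched to A1
cycle 22: I6 complete
cycle 23: R7←I6
cycle 24: I7 operands ready
cycle 26: I7 complete
cycle 27: R4←I7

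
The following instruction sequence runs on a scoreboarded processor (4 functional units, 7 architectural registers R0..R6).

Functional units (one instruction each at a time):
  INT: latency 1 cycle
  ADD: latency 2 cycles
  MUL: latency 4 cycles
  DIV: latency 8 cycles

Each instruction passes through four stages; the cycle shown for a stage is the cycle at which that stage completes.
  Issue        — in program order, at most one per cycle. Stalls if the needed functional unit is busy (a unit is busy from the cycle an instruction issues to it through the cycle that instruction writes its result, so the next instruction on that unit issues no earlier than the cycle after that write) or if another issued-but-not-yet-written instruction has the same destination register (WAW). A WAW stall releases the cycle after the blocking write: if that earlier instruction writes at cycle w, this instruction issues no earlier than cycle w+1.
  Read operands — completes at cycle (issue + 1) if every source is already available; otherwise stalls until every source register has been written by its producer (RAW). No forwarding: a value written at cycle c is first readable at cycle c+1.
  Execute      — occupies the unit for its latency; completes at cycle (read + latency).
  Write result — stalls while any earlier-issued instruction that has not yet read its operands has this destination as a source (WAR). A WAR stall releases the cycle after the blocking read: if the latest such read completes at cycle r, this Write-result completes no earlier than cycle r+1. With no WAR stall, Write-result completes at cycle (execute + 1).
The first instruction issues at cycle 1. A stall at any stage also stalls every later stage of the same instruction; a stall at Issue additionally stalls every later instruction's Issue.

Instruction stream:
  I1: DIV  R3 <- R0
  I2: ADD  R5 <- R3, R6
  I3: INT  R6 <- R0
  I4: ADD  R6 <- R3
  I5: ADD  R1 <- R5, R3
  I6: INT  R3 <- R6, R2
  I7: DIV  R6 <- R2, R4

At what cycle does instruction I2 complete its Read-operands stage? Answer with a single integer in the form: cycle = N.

cycle 1: I1 issues→DIV
cycle 2: I1 reads; I2 issues→ADD
cycle 3: I3 issues→INT
cycle 4: I3 reads
cycle 5: I3 exec-done
cycle 10: I1 exec-done
cycle 11: I1 writes R3
cycle 12: I2 reads
cycle 13: I3 writes R6
cycle 14: I2 exec-done
cycle 15: I2 writes R5
cycle 16: I4 issues→ADD
cycle 17: I4 reads
cycle 19: I4 exec-done
cycle 20: I4 writes R6
cycle 21: I5 issues→ADD
cycle 22: I5 reads; I6 issues→INT
cycle 23: I6 reads; I7 issues→DIV
cycle 24: I5 exec-done; I6 exec-done; I7 reads
cycle 25: I5 writes R1; I6 writes R3
cycle 32: I7 exec-done
cycle 33: I7 writes R6

cycle = 12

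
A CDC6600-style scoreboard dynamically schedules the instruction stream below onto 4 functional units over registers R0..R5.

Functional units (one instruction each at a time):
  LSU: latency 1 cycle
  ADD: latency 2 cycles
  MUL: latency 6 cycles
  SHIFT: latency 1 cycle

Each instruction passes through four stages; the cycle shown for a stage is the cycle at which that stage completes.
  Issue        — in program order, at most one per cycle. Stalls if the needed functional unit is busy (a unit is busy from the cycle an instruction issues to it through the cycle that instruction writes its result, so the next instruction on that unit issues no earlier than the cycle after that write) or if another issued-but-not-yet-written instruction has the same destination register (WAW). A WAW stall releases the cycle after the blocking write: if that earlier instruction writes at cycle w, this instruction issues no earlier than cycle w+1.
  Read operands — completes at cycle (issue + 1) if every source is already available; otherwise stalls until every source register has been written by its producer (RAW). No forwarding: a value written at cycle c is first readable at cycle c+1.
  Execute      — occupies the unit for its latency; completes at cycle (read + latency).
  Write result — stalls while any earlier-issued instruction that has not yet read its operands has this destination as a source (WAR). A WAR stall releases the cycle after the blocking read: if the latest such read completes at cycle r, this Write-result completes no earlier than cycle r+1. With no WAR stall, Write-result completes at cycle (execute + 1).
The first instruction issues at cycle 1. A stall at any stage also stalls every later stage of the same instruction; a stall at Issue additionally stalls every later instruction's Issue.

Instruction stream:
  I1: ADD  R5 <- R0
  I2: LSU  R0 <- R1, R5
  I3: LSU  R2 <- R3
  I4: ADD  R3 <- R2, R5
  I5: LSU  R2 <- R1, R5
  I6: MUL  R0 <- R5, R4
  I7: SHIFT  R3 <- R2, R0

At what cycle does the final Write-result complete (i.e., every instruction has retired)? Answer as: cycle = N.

cycle = 25

I1: IS=1 RO=2 EX=4 WR=5
I2: IS=2 RO=6 EX=7 WR=8  [RAW R5: wait I1 write@5]
I3: IS=9 RO=10 EX=11 WR=12  [struct: LSU busy until I2 writes@8]
I4: IS=10 RO=13 EX=15 WR=16  [RAW R2: wait I3 write@12]
I5: IS=13 RO=14 EX=15 WR=16  [struct: LSU busy until I3 writes@12]
I6: IS=14 RO=15 EX=21 WR=22
I7: IS=17 RO=23 EX=24 WR=25  [WAW R3: wait I4 write@16; RAW R0: wait I6 write@22]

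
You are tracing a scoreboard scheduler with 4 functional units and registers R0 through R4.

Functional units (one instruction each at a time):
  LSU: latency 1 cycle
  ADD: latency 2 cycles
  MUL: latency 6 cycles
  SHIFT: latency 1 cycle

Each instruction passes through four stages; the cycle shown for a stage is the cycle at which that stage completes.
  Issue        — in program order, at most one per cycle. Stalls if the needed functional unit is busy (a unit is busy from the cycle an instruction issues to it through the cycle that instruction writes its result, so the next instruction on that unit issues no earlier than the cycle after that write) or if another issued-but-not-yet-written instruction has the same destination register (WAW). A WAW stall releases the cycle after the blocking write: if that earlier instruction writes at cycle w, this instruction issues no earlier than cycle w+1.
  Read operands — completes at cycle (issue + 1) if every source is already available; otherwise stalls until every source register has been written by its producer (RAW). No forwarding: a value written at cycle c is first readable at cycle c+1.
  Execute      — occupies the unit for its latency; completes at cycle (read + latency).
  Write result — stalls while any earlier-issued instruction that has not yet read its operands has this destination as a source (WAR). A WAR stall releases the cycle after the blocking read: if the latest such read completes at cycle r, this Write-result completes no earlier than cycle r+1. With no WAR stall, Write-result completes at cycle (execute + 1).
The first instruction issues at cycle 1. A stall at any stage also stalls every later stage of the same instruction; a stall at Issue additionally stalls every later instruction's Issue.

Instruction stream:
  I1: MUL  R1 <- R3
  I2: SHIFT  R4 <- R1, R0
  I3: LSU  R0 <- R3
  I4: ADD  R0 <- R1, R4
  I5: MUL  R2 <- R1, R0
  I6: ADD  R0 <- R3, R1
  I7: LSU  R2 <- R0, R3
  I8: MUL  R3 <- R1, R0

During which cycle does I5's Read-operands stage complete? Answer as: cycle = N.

[I1] 1/2/8/9
[I2] 2/10/11/12  (RAW R1: wait I1 write@9)
[I3] 3/4/5/11  (WAR R0: wait I2 read@10)
[I4] 12/13/15/16  (WAW R0: wait I3 write@11)
[I5] 13/17/23/24  (RAW R0: wait I4 write@16)
[I6] 17/18/20/21  (struct: ADD busy until I4 writes@16)
[I7] 25/26/27/28  (WAW R2: wait I5 write@24)
[I8] 26/27/33/34

cycle = 17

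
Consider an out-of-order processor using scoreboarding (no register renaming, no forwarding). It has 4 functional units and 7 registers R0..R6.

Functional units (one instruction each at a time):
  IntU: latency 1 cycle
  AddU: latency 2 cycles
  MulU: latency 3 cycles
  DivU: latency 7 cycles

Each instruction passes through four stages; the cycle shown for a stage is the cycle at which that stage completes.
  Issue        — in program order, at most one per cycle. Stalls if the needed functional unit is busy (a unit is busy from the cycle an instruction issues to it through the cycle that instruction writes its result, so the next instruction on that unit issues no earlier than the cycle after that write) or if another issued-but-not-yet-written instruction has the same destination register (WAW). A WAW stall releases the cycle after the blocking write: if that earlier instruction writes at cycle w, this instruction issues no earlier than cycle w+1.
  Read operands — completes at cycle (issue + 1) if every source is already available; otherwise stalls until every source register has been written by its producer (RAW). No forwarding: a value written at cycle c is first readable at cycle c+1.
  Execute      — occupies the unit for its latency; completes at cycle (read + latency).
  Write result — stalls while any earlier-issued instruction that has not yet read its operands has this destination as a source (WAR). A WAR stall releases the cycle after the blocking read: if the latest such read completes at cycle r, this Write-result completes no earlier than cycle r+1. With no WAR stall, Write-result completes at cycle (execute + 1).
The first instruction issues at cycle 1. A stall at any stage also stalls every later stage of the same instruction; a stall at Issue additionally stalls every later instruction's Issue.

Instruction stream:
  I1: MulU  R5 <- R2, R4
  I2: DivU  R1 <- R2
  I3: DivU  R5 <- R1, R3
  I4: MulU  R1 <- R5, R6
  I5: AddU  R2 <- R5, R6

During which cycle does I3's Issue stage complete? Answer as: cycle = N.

cycle = 12

  I1 | 1 | 2 | 5 | 6
  I2 | 2 | 3 | 10 | 11
  I3 | 12 | 13 | 20 | 21   struct: DivU busy until I2 writes@11
  I4 | 13 | 22 | 25 | 26   RAW R5: wait I3 write@21
  I5 | 14 | 22 | 24 | 25   RAW R5: wait I3 write@21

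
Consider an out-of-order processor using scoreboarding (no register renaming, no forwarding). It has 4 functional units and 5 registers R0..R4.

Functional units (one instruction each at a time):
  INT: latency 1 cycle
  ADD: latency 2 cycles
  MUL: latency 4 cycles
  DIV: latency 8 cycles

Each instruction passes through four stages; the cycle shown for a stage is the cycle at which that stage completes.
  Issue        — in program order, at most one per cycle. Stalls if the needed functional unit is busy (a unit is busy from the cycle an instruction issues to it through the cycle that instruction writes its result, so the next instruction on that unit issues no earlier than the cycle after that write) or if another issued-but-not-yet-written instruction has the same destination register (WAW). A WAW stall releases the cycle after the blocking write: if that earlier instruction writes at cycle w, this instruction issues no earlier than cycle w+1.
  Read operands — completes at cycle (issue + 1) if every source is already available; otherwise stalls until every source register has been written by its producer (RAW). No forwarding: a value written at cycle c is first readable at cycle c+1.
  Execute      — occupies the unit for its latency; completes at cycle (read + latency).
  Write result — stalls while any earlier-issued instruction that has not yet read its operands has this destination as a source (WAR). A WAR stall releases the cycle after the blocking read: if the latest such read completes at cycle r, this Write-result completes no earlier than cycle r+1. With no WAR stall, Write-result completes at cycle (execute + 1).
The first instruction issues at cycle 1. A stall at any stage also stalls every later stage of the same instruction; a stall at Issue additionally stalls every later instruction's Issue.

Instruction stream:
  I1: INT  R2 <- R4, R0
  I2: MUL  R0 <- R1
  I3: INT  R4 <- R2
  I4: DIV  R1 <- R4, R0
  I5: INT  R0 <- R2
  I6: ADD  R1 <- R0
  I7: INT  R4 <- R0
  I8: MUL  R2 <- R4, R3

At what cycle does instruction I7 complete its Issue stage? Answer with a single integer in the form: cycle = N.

cycle = 20

1) issue 1, read 2, done 3, write 4
2) issue 2, read 3, done 7, write 8
3) issue 5, read 6, done 7, write 8  <struct: INT busy until I1 writes@4>
4) issue 6, read 9, done 17, write 18  <RAW R4: wait I3 write@8 / RAW R0: wait I2 write@8>
5) issue 9, read 10, done 11, write 12  <struct: INT busy until I3 writes@8>
6) issue 19, read 20, done 22, write 23  <WAW R1: wait I4 write@18>
7) issue 20, read 21, done 22, write 23
8) issue 21, read 24, done 28, write 29  <RAW R4: wait I7 write@23>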